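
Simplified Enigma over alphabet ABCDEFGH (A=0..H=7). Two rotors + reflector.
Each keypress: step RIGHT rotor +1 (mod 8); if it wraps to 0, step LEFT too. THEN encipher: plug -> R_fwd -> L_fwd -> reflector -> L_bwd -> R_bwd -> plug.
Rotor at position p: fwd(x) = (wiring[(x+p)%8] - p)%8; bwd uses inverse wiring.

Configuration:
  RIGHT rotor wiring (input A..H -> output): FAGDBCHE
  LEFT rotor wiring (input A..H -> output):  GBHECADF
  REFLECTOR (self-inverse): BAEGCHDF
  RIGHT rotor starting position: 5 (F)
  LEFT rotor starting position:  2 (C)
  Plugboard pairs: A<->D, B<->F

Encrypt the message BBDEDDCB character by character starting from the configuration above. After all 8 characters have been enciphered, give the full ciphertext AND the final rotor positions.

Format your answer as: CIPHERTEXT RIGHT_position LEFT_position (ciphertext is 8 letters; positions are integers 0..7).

Char 1 ('B'): step: R->6, L=2; B->plug->F->R->F->L->D->refl->G->L'->D->R'->G->plug->G
Char 2 ('B'): step: R->7, L=2; B->plug->F->R->C->L->A->refl->B->L'->E->R'->E->plug->E
Char 3 ('D'): step: R->0, L->3 (L advanced); D->plug->A->R->F->L->D->refl->G->L'->G->R'->C->plug->C
Char 4 ('E'): step: R->1, L=3; E->plug->E->R->B->L->H->refl->F->L'->C->R'->C->plug->C
Char 5 ('D'): step: R->2, L=3; D->plug->A->R->E->L->C->refl->E->L'->H->R'->C->plug->C
Char 6 ('D'): step: R->3, L=3; D->plug->A->R->A->L->B->refl->A->L'->D->R'->H->plug->H
Char 7 ('C'): step: R->4, L=3; C->plug->C->R->D->L->A->refl->B->L'->A->R'->D->plug->A
Char 8 ('B'): step: R->5, L=3; B->plug->F->R->B->L->H->refl->F->L'->C->R'->B->plug->F
Final: ciphertext=GECCCHAF, RIGHT=5, LEFT=3

Answer: GECCCHAF 5 3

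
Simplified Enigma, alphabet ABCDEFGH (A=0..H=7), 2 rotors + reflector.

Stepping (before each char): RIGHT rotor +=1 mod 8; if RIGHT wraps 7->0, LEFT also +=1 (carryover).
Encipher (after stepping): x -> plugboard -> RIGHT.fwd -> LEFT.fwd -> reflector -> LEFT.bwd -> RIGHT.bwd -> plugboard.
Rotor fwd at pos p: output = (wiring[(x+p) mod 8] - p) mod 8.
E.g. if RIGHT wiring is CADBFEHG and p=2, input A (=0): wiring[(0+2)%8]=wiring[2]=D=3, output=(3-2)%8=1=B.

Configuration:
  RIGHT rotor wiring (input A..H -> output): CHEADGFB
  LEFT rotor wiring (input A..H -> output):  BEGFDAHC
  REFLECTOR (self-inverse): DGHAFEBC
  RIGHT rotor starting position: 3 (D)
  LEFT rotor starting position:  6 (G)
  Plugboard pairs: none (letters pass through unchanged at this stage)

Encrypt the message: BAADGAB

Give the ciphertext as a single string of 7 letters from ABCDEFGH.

Char 1 ('B'): step: R->4, L=6; B->plug->B->R->C->L->D->refl->A->L'->E->R'->H->plug->H
Char 2 ('A'): step: R->5, L=6; A->plug->A->R->B->L->E->refl->F->L'->G->R'->H->plug->H
Char 3 ('A'): step: R->6, L=6; A->plug->A->R->H->L->C->refl->H->L'->F->R'->G->plug->G
Char 4 ('D'): step: R->7, L=6; D->plug->D->R->F->L->H->refl->C->L'->H->R'->G->plug->G
Char 5 ('G'): step: R->0, L->7 (L advanced); G->plug->G->R->F->L->E->refl->F->L'->C->R'->A->plug->A
Char 6 ('A'): step: R->1, L=7; A->plug->A->R->G->L->B->refl->G->L'->E->R'->F->plug->F
Char 7 ('B'): step: R->2, L=7; B->plug->B->R->G->L->B->refl->G->L'->E->R'->D->plug->D

Answer: HHGGAFD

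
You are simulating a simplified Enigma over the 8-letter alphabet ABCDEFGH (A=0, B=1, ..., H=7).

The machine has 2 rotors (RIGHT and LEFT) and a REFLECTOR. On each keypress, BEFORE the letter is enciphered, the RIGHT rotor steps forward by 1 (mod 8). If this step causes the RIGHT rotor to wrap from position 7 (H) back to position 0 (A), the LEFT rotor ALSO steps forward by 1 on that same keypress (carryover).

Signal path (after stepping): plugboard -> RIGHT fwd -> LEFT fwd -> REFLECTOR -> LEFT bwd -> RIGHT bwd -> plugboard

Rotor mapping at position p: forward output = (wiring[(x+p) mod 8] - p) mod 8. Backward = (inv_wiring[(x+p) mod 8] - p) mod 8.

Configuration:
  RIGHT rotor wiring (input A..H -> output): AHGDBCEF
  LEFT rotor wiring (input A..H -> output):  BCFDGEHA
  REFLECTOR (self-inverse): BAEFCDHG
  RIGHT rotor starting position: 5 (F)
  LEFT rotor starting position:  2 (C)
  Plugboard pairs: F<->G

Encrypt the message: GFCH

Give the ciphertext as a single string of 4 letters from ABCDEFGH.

Char 1 ('G'): step: R->6, L=2; G->plug->F->R->F->L->G->refl->H->L'->G->R'->A->plug->A
Char 2 ('F'): step: R->7, L=2; F->plug->G->R->D->L->C->refl->E->L'->C->R'->F->plug->G
Char 3 ('C'): step: R->0, L->3 (L advanced); C->plug->C->R->G->L->H->refl->G->L'->F->R'->H->plug->H
Char 4 ('H'): step: R->1, L=3; H->plug->H->R->H->L->C->refl->E->L'->D->R'->F->plug->G

Answer: AGHG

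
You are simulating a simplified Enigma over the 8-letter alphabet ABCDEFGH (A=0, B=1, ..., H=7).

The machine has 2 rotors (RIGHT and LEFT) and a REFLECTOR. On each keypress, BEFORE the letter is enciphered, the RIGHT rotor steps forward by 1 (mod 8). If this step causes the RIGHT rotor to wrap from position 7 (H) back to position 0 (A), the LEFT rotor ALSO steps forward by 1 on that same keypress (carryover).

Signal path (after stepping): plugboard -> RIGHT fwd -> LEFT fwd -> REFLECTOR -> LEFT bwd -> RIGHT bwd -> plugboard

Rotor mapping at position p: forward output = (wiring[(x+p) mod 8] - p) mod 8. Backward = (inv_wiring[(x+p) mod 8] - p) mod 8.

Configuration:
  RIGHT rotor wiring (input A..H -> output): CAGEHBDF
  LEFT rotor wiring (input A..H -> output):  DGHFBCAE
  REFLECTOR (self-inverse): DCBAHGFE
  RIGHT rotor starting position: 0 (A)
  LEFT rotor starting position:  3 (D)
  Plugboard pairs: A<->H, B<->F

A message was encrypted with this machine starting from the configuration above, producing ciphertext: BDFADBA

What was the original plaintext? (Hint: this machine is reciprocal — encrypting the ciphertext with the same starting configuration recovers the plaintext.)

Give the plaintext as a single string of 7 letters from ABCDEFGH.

Char 1 ('B'): step: R->1, L=3; B->plug->F->R->C->L->H->refl->E->L'->H->R'->A->plug->H
Char 2 ('D'): step: R->2, L=3; D->plug->D->R->H->L->E->refl->H->L'->C->R'->B->plug->F
Char 3 ('F'): step: R->3, L=3; F->plug->B->R->E->L->B->refl->C->L'->A->R'->D->plug->D
Char 4 ('A'): step: R->4, L=3; A->plug->H->R->A->L->C->refl->B->L'->E->R'->F->plug->B
Char 5 ('D'): step: R->5, L=3; D->plug->D->R->F->L->A->refl->D->L'->G->R'->B->plug->F
Char 6 ('B'): step: R->6, L=3; B->plug->F->R->G->L->D->refl->A->L'->F->R'->A->plug->H
Char 7 ('A'): step: R->7, L=3; A->plug->H->R->E->L->B->refl->C->L'->A->R'->F->plug->B

Answer: HFDBFHB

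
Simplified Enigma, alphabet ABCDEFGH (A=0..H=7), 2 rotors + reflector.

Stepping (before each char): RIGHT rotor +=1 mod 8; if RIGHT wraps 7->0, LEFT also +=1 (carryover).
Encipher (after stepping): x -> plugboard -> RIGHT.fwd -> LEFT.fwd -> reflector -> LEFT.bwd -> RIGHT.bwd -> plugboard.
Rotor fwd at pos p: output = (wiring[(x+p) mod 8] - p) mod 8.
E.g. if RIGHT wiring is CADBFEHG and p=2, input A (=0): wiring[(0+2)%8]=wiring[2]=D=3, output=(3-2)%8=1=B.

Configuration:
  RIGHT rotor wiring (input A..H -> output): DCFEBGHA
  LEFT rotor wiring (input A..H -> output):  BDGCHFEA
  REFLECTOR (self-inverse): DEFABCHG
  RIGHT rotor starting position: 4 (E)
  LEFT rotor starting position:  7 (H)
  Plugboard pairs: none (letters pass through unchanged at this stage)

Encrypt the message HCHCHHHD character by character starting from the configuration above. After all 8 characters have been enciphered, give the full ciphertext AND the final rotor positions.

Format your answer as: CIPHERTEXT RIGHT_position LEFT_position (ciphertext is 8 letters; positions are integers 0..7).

Char 1 ('H'): step: R->5, L=7; H->plug->H->R->E->L->D->refl->A->L'->F->R'->E->plug->E
Char 2 ('C'): step: R->6, L=7; C->plug->C->R->F->L->A->refl->D->L'->E->R'->D->plug->D
Char 3 ('H'): step: R->7, L=7; H->plug->H->R->A->L->B->refl->E->L'->C->R'->F->plug->F
Char 4 ('C'): step: R->0, L->0 (L advanced); C->plug->C->R->F->L->F->refl->C->L'->D->R'->A->plug->A
Char 5 ('H'): step: R->1, L=0; H->plug->H->R->C->L->G->refl->H->L'->E->R'->B->plug->B
Char 6 ('H'): step: R->2, L=0; H->plug->H->R->A->L->B->refl->E->L'->G->R'->F->plug->F
Char 7 ('H'): step: R->3, L=0; H->plug->H->R->C->L->G->refl->H->L'->E->R'->D->plug->D
Char 8 ('D'): step: R->4, L=0; D->plug->D->R->E->L->H->refl->G->L'->C->R'->B->plug->B
Final: ciphertext=EDFABFDB, RIGHT=4, LEFT=0

Answer: EDFABFDB 4 0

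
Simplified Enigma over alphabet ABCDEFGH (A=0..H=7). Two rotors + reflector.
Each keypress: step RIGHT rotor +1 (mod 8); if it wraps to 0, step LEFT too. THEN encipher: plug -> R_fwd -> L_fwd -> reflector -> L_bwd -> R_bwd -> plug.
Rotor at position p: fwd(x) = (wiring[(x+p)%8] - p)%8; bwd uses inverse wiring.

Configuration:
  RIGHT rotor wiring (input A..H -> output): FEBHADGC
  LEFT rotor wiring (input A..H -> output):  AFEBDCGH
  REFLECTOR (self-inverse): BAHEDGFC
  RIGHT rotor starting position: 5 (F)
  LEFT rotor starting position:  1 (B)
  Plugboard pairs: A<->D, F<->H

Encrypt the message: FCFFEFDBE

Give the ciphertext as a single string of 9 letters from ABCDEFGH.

Char 1 ('F'): step: R->6, L=1; F->plug->H->R->F->L->F->refl->G->L'->G->R'->D->plug->A
Char 2 ('C'): step: R->7, L=1; C->plug->C->R->F->L->F->refl->G->L'->G->R'->B->plug->B
Char 3 ('F'): step: R->0, L->2 (L advanced); F->plug->H->R->C->L->B->refl->A->L'->D->R'->F->plug->H
Char 4 ('F'): step: R->1, L=2; F->plug->H->R->E->L->E->refl->D->L'->H->R'->D->plug->A
Char 5 ('E'): step: R->2, L=2; E->plug->E->R->E->L->E->refl->D->L'->H->R'->A->plug->D
Char 6 ('F'): step: R->3, L=2; F->plug->H->R->G->L->G->refl->F->L'->F->R'->B->plug->B
Char 7 ('D'): step: R->4, L=2; D->plug->A->R->E->L->E->refl->D->L'->H->R'->B->plug->B
Char 8 ('B'): step: R->5, L=2; B->plug->B->R->B->L->H->refl->C->L'->A->R'->D->plug->A
Char 9 ('E'): step: R->6, L=2; E->plug->E->R->D->L->A->refl->B->L'->C->R'->G->plug->G

Answer: ABHADBBAG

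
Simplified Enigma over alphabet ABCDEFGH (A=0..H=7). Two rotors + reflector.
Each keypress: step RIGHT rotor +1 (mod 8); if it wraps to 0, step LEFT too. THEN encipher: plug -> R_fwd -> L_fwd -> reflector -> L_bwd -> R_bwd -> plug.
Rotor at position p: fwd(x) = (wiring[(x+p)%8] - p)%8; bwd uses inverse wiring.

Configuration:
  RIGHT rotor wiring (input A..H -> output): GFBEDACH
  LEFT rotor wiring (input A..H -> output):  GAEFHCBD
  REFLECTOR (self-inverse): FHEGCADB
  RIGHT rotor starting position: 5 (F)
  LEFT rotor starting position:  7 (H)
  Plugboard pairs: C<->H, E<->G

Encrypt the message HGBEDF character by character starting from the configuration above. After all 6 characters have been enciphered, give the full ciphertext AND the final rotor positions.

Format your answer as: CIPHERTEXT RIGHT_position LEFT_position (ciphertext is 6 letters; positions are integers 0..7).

Char 1 ('H'): step: R->6, L=7; H->plug->C->R->A->L->E->refl->C->L'->H->R'->D->plug->D
Char 2 ('G'): step: R->7, L=7; G->plug->E->R->F->L->A->refl->F->L'->D->R'->H->plug->C
Char 3 ('B'): step: R->0, L->0 (L advanced); B->plug->B->R->F->L->C->refl->E->L'->C->R'->G->plug->E
Char 4 ('E'): step: R->1, L=0; E->plug->G->R->G->L->B->refl->H->L'->E->R'->A->plug->A
Char 5 ('D'): step: R->2, L=0; D->plug->D->R->G->L->B->refl->H->L'->E->R'->G->plug->E
Char 6 ('F'): step: R->3, L=0; F->plug->F->R->D->L->F->refl->A->L'->B->R'->A->plug->A
Final: ciphertext=DCEAEA, RIGHT=3, LEFT=0

Answer: DCEAEA 3 0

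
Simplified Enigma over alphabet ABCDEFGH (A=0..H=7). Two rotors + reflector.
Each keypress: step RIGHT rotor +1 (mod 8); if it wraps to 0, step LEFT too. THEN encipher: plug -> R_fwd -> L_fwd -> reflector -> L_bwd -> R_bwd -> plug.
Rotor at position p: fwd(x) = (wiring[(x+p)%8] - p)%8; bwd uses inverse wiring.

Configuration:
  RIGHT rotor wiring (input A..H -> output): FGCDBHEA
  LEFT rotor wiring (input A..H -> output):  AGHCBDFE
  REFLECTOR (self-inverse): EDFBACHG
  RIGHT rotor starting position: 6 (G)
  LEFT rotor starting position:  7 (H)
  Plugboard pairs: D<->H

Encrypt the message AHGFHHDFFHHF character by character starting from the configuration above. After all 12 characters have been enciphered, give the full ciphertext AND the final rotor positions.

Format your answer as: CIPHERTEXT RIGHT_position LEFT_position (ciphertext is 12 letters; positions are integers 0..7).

Answer: EBHGFAFEAADE 2 1

Derivation:
Char 1 ('A'): step: R->7, L=7; A->plug->A->R->B->L->B->refl->D->L'->E->R'->E->plug->E
Char 2 ('H'): step: R->0, L->0 (L advanced); H->plug->D->R->D->L->C->refl->F->L'->G->R'->B->plug->B
Char 3 ('G'): step: R->1, L=0; G->plug->G->R->H->L->E->refl->A->L'->A->R'->D->plug->H
Char 4 ('F'): step: R->2, L=0; F->plug->F->R->G->L->F->refl->C->L'->D->R'->G->plug->G
Char 5 ('H'): step: R->3, L=0; H->plug->D->R->B->L->G->refl->H->L'->C->R'->F->plug->F
Char 6 ('H'): step: R->4, L=0; H->plug->D->R->E->L->B->refl->D->L'->F->R'->A->plug->A
Char 7 ('D'): step: R->5, L=0; D->plug->H->R->E->L->B->refl->D->L'->F->R'->F->plug->F
Char 8 ('F'): step: R->6, L=0; F->plug->F->R->F->L->D->refl->B->L'->E->R'->E->plug->E
Char 9 ('F'): step: R->7, L=0; F->plug->F->R->C->L->H->refl->G->L'->B->R'->A->plug->A
Char 10 ('H'): step: R->0, L->1 (L advanced); H->plug->D->R->D->L->A->refl->E->L'->F->R'->A->plug->A
Char 11 ('H'): step: R->1, L=1; H->plug->D->R->A->L->F->refl->C->L'->E->R'->H->plug->D
Char 12 ('F'): step: R->2, L=1; F->plug->F->R->G->L->D->refl->B->L'->C->R'->E->plug->E
Final: ciphertext=EBHGFAFEAADE, RIGHT=2, LEFT=1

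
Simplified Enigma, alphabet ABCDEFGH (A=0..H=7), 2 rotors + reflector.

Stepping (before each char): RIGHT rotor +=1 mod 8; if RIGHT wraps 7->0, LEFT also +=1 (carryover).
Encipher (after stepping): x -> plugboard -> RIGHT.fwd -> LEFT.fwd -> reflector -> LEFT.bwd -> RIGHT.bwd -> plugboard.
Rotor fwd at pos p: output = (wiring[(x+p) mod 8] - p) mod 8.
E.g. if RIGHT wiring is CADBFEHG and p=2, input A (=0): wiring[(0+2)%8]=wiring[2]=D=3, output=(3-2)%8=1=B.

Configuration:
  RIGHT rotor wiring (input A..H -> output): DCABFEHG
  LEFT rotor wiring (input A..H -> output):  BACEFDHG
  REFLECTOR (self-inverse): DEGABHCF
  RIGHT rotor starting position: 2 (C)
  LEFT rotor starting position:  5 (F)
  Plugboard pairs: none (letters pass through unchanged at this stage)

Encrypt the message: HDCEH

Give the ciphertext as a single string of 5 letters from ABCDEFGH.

Char 1 ('H'): step: R->3, L=5; H->plug->H->R->F->L->F->refl->H->L'->G->R'->A->plug->A
Char 2 ('D'): step: R->4, L=5; D->plug->D->R->C->L->B->refl->E->L'->D->R'->C->plug->C
Char 3 ('C'): step: R->5, L=5; C->plug->C->R->B->L->C->refl->G->L'->A->R'->H->plug->H
Char 4 ('E'): step: R->6, L=5; E->plug->E->R->C->L->B->refl->E->L'->D->R'->F->plug->F
Char 5 ('H'): step: R->7, L=5; H->plug->H->R->A->L->G->refl->C->L'->B->R'->D->plug->D

Answer: ACHFD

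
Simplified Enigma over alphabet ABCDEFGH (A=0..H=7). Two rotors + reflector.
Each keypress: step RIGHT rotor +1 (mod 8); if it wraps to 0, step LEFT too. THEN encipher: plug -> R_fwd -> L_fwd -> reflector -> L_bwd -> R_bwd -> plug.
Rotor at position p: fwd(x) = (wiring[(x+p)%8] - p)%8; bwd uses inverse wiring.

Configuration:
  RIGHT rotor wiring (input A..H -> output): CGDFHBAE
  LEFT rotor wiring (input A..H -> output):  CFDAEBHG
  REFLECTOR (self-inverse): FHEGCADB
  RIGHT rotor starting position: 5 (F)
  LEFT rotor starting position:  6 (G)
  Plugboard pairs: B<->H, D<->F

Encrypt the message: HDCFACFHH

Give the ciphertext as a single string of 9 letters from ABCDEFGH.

Answer: DHHGDGCDB

Derivation:
Char 1 ('H'): step: R->6, L=6; H->plug->B->R->G->L->G->refl->D->L'->H->R'->F->plug->D
Char 2 ('D'): step: R->7, L=6; D->plug->F->R->A->L->B->refl->H->L'->D->R'->B->plug->H
Char 3 ('C'): step: R->0, L->7 (L advanced); C->plug->C->R->D->L->E->refl->C->L'->G->R'->B->plug->H
Char 4 ('F'): step: R->1, L=7; F->plug->D->R->G->L->C->refl->E->L'->D->R'->G->plug->G
Char 5 ('A'): step: R->2, L=7; A->plug->A->R->B->L->D->refl->G->L'->C->R'->F->plug->D
Char 6 ('C'): step: R->3, L=7; C->plug->C->R->G->L->C->refl->E->L'->D->R'->G->plug->G
Char 7 ('F'): step: R->4, L=7; F->plug->D->R->A->L->H->refl->B->L'->E->R'->C->plug->C
Char 8 ('H'): step: R->5, L=7; H->plug->B->R->D->L->E->refl->C->L'->G->R'->F->plug->D
Char 9 ('H'): step: R->6, L=7; H->plug->B->R->G->L->C->refl->E->L'->D->R'->H->plug->B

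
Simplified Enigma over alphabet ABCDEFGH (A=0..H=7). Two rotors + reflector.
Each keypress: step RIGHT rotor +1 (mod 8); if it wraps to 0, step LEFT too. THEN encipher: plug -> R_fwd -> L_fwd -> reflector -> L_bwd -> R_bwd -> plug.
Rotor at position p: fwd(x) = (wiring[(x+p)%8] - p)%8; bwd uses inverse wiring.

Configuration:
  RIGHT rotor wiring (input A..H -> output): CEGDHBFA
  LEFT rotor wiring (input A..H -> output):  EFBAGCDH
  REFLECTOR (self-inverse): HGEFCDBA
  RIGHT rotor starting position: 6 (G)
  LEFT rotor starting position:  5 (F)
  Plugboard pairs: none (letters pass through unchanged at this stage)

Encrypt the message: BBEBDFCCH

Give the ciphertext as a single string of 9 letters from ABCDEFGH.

Answer: EHFHGDGEB

Derivation:
Char 1 ('B'): step: R->7, L=5; B->plug->B->R->D->L->H->refl->A->L'->E->R'->E->plug->E
Char 2 ('B'): step: R->0, L->6 (L advanced); B->plug->B->R->E->L->D->refl->F->L'->A->R'->H->plug->H
Char 3 ('E'): step: R->1, L=6; E->plug->E->R->A->L->F->refl->D->L'->E->R'->F->plug->F
Char 4 ('B'): step: R->2, L=6; B->plug->B->R->B->L->B->refl->G->L'->C->R'->H->plug->H
Char 5 ('D'): step: R->3, L=6; D->plug->D->R->C->L->G->refl->B->L'->B->R'->G->plug->G
Char 6 ('F'): step: R->4, L=6; F->plug->F->R->A->L->F->refl->D->L'->E->R'->D->plug->D
Char 7 ('C'): step: R->5, L=6; C->plug->C->R->D->L->H->refl->A->L'->G->R'->G->plug->G
Char 8 ('C'): step: R->6, L=6; C->plug->C->R->E->L->D->refl->F->L'->A->R'->E->plug->E
Char 9 ('H'): step: R->7, L=6; H->plug->H->R->G->L->A->refl->H->L'->D->R'->B->plug->B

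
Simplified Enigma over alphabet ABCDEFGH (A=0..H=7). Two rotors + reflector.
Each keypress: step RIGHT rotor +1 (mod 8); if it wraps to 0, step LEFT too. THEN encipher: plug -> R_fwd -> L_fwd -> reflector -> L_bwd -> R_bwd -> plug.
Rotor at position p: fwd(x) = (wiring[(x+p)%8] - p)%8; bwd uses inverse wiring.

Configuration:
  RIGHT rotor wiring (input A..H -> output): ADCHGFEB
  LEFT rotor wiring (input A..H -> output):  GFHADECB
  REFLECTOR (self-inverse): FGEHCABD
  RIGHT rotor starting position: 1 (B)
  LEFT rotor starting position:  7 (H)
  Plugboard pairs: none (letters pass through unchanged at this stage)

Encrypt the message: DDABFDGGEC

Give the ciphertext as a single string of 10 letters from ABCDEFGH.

Answer: GHEHHGCHCA

Derivation:
Char 1 ('D'): step: R->2, L=7; D->plug->D->R->D->L->A->refl->F->L'->G->R'->G->plug->G
Char 2 ('D'): step: R->3, L=7; D->plug->D->R->B->L->H->refl->D->L'->H->R'->H->plug->H
Char 3 ('A'): step: R->4, L=7; A->plug->A->R->C->L->G->refl->B->L'->E->R'->E->plug->E
Char 4 ('B'): step: R->5, L=7; B->plug->B->R->H->L->D->refl->H->L'->B->R'->H->plug->H
Char 5 ('F'): step: R->6, L=7; F->plug->F->R->B->L->H->refl->D->L'->H->R'->H->plug->H
Char 6 ('D'): step: R->7, L=7; D->plug->D->R->D->L->A->refl->F->L'->G->R'->G->plug->G
Char 7 ('G'): step: R->0, L->0 (L advanced); G->plug->G->R->E->L->D->refl->H->L'->C->R'->C->plug->C
Char 8 ('G'): step: R->1, L=0; G->plug->G->R->A->L->G->refl->B->L'->H->R'->H->plug->H
Char 9 ('E'): step: R->2, L=0; E->plug->E->R->C->L->H->refl->D->L'->E->R'->C->plug->C
Char 10 ('C'): step: R->3, L=0; C->plug->C->R->C->L->H->refl->D->L'->E->R'->A->plug->A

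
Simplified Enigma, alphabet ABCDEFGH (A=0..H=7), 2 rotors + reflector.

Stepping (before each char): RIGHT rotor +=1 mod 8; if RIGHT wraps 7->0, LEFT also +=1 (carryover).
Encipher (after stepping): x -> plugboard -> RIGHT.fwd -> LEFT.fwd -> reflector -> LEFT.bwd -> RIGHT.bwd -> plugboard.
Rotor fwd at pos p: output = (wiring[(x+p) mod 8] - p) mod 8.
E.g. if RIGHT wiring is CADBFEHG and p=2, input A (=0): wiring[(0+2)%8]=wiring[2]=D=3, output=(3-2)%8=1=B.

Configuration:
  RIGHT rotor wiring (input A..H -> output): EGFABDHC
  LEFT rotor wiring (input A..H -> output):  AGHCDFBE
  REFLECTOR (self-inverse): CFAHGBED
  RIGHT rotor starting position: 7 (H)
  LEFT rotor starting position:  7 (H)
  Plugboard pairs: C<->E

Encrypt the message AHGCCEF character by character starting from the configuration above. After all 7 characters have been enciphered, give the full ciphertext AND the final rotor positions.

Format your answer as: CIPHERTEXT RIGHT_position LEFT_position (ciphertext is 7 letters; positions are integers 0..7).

Char 1 ('A'): step: R->0, L->0 (L advanced); A->plug->A->R->E->L->D->refl->H->L'->C->R'->H->plug->H
Char 2 ('H'): step: R->1, L=0; H->plug->H->R->D->L->C->refl->A->L'->A->R'->D->plug->D
Char 3 ('G'): step: R->2, L=0; G->plug->G->R->C->L->H->refl->D->L'->E->R'->H->plug->H
Char 4 ('C'): step: R->3, L=0; C->plug->E->R->H->L->E->refl->G->L'->B->R'->F->plug->F
Char 5 ('C'): step: R->4, L=0; C->plug->E->R->A->L->A->refl->C->L'->D->R'->C->plug->E
Char 6 ('E'): step: R->5, L=0; E->plug->C->R->F->L->F->refl->B->L'->G->R'->A->plug->A
Char 7 ('F'): step: R->6, L=0; F->plug->F->R->C->L->H->refl->D->L'->E->R'->B->plug->B
Final: ciphertext=HDHFEAB, RIGHT=6, LEFT=0

Answer: HDHFEAB 6 0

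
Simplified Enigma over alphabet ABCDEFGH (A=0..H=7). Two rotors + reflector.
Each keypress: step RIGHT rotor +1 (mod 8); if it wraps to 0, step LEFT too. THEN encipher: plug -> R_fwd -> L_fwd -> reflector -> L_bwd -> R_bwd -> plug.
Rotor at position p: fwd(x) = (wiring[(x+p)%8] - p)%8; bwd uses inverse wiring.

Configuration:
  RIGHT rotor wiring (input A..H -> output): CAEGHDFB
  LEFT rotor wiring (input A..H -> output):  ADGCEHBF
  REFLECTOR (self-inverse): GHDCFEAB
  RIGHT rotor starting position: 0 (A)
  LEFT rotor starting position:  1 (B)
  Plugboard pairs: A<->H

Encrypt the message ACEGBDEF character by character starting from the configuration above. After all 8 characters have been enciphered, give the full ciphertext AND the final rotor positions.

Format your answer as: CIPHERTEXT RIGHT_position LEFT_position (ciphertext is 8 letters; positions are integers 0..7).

Char 1 ('A'): step: R->1, L=1; A->plug->H->R->B->L->F->refl->E->L'->G->R'->D->plug->D
Char 2 ('C'): step: R->2, L=1; C->plug->C->R->F->L->A->refl->G->L'->E->R'->B->plug->B
Char 3 ('E'): step: R->3, L=1; E->plug->E->R->G->L->E->refl->F->L'->B->R'->H->plug->A
Char 4 ('G'): step: R->4, L=1; G->plug->G->R->A->L->C->refl->D->L'->D->R'->A->plug->H
Char 5 ('B'): step: R->5, L=1; B->plug->B->R->A->L->C->refl->D->L'->D->R'->E->plug->E
Char 6 ('D'): step: R->6, L=1; D->plug->D->R->C->L->B->refl->H->L'->H->R'->A->plug->H
Char 7 ('E'): step: R->7, L=1; E->plug->E->R->H->L->H->refl->B->L'->C->R'->A->plug->H
Char 8 ('F'): step: R->0, L->2 (L advanced); F->plug->F->R->D->L->F->refl->E->L'->A->R'->B->plug->B
Final: ciphertext=DBAHEHHB, RIGHT=0, LEFT=2

Answer: DBAHEHHB 0 2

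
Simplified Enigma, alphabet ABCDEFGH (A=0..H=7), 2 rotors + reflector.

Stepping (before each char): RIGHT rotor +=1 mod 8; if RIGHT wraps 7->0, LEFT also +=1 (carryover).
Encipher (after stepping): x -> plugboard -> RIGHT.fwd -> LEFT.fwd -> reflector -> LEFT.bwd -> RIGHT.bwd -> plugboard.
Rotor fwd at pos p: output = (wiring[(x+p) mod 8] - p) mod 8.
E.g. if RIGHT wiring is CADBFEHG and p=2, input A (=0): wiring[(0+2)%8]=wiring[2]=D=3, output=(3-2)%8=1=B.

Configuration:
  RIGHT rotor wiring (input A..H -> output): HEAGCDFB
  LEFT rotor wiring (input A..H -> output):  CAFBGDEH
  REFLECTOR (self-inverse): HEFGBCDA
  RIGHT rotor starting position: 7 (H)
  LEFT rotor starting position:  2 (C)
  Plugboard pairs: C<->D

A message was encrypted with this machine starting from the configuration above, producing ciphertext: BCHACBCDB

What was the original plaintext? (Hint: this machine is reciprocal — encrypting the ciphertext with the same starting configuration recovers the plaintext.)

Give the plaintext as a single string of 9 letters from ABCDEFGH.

Answer: FGGFHGAAF

Derivation:
Char 1 ('B'): step: R->0, L->3 (L advanced); B->plug->B->R->E->L->E->refl->B->L'->D->R'->F->plug->F
Char 2 ('C'): step: R->1, L=3; C->plug->D->R->B->L->D->refl->G->L'->A->R'->G->plug->G
Char 3 ('H'): step: R->2, L=3; H->plug->H->R->C->L->A->refl->H->L'->F->R'->G->plug->G
Char 4 ('A'): step: R->3, L=3; A->plug->A->R->D->L->B->refl->E->L'->E->R'->F->plug->F
Char 5 ('C'): step: R->4, L=3; C->plug->D->R->F->L->H->refl->A->L'->C->R'->H->plug->H
Char 6 ('B'): step: R->5, L=3; B->plug->B->R->A->L->G->refl->D->L'->B->R'->G->plug->G
Char 7 ('C'): step: R->6, L=3; C->plug->D->R->G->L->F->refl->C->L'->H->R'->A->plug->A
Char 8 ('D'): step: R->7, L=3; D->plug->C->R->F->L->H->refl->A->L'->C->R'->A->plug->A
Char 9 ('B'): step: R->0, L->4 (L advanced); B->plug->B->R->E->L->G->refl->D->L'->D->R'->F->plug->F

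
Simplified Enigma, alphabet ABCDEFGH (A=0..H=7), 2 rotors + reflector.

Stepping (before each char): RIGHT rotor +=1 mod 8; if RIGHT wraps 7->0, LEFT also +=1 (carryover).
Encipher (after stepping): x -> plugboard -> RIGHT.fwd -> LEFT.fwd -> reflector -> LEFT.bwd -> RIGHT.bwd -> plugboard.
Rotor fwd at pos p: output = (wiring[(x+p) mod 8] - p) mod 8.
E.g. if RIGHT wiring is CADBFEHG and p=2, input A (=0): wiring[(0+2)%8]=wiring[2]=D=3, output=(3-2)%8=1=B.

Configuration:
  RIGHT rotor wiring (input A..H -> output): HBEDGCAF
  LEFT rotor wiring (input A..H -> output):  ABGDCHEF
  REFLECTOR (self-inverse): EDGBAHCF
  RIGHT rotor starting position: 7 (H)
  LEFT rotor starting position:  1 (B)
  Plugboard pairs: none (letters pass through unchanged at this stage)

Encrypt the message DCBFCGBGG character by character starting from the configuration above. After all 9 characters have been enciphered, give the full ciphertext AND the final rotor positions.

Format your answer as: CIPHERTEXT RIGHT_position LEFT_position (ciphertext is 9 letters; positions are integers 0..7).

Answer: AAGGBEDFF 0 3

Derivation:
Char 1 ('D'): step: R->0, L->2 (L advanced); D->plug->D->R->D->L->F->refl->H->L'->H->R'->A->plug->A
Char 2 ('C'): step: R->1, L=2; C->plug->C->R->C->L->A->refl->E->L'->A->R'->A->plug->A
Char 3 ('B'): step: R->2, L=2; B->plug->B->R->B->L->B->refl->D->L'->F->R'->G->plug->G
Char 4 ('F'): step: R->3, L=2; F->plug->F->R->E->L->C->refl->G->L'->G->R'->G->plug->G
Char 5 ('C'): step: R->4, L=2; C->plug->C->R->E->L->C->refl->G->L'->G->R'->B->plug->B
Char 6 ('G'): step: R->5, L=2; G->plug->G->R->G->L->G->refl->C->L'->E->R'->E->plug->E
Char 7 ('B'): step: R->6, L=2; B->plug->B->R->H->L->H->refl->F->L'->D->R'->D->plug->D
Char 8 ('G'): step: R->7, L=2; G->plug->G->R->D->L->F->refl->H->L'->H->R'->F->plug->F
Char 9 ('G'): step: R->0, L->3 (L advanced); G->plug->G->R->A->L->A->refl->E->L'->C->R'->F->plug->F
Final: ciphertext=AAGGBEDFF, RIGHT=0, LEFT=3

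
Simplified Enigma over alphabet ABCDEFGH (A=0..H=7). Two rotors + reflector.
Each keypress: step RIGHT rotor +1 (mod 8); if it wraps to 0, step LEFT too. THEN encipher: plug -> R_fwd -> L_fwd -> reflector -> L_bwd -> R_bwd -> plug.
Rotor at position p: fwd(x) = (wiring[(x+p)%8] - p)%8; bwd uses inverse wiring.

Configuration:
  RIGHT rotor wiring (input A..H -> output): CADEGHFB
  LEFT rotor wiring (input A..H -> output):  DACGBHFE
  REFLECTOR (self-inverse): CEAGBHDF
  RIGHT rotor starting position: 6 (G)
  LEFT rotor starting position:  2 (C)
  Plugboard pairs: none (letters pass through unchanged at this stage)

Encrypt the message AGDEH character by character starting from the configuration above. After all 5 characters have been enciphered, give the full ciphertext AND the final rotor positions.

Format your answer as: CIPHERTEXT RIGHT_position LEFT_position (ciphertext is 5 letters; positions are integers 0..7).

Answer: BCCDA 3 3

Derivation:
Char 1 ('A'): step: R->7, L=2; A->plug->A->R->C->L->H->refl->F->L'->D->R'->B->plug->B
Char 2 ('G'): step: R->0, L->3 (L advanced); G->plug->G->R->F->L->A->refl->C->L'->D->R'->C->plug->C
Char 3 ('D'): step: R->1, L=3; D->plug->D->R->F->L->A->refl->C->L'->D->R'->C->plug->C
Char 4 ('E'): step: R->2, L=3; E->plug->E->R->D->L->C->refl->A->L'->F->R'->D->plug->D
Char 5 ('H'): step: R->3, L=3; H->plug->H->R->A->L->D->refl->G->L'->B->R'->A->plug->A
Final: ciphertext=BCCDA, RIGHT=3, LEFT=3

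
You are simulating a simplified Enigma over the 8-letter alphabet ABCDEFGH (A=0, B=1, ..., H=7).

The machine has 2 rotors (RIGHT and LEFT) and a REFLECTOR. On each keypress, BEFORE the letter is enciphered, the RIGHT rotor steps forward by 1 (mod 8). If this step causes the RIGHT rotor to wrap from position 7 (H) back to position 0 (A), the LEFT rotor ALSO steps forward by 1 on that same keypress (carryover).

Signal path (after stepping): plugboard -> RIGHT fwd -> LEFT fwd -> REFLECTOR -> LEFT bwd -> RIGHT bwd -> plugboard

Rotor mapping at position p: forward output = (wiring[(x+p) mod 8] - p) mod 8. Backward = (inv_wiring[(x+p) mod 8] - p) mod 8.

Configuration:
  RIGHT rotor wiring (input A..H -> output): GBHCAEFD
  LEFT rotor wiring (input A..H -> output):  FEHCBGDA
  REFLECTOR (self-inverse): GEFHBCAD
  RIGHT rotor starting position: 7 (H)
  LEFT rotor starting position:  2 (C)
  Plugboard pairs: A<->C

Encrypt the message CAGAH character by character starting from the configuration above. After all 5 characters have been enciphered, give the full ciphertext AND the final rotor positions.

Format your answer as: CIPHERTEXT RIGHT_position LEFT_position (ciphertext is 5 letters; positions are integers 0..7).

Answer: AECFD 4 3

Derivation:
Char 1 ('C'): step: R->0, L->3 (L advanced); C->plug->A->R->G->L->B->refl->E->L'->H->R'->C->plug->A
Char 2 ('A'): step: R->1, L=3; A->plug->C->R->B->L->G->refl->A->L'->D->R'->E->plug->E
Char 3 ('G'): step: R->2, L=3; G->plug->G->R->E->L->F->refl->C->L'->F->R'->A->plug->C
Char 4 ('A'): step: R->3, L=3; A->plug->C->R->B->L->G->refl->A->L'->D->R'->F->plug->F
Char 5 ('H'): step: R->4, L=3; H->plug->H->R->G->L->B->refl->E->L'->H->R'->D->plug->D
Final: ciphertext=AECFD, RIGHT=4, LEFT=3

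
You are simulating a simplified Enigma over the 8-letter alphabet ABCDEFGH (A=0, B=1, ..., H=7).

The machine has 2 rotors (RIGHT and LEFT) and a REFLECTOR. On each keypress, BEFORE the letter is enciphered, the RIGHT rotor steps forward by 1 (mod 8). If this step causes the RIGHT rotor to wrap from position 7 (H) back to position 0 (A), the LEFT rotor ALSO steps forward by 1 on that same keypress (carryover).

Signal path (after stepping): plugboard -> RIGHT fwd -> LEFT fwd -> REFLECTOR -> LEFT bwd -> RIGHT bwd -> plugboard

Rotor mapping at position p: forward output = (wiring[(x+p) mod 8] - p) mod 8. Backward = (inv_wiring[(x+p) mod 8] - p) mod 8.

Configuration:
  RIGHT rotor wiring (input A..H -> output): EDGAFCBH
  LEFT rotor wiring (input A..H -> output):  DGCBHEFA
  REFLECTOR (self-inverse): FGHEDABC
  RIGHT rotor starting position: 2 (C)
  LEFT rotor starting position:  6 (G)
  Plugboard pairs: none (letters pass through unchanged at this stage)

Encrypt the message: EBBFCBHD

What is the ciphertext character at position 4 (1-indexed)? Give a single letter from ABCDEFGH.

Char 1 ('E'): step: R->3, L=6; E->plug->E->R->E->L->E->refl->D->L'->F->R'->A->plug->A
Char 2 ('B'): step: R->4, L=6; B->plug->B->R->G->L->B->refl->G->L'->H->R'->F->plug->F
Char 3 ('B'): step: R->5, L=6; B->plug->B->R->E->L->E->refl->D->L'->F->R'->A->plug->A
Char 4 ('F'): step: R->6, L=6; F->plug->F->R->C->L->F->refl->A->L'->D->R'->A->plug->A

A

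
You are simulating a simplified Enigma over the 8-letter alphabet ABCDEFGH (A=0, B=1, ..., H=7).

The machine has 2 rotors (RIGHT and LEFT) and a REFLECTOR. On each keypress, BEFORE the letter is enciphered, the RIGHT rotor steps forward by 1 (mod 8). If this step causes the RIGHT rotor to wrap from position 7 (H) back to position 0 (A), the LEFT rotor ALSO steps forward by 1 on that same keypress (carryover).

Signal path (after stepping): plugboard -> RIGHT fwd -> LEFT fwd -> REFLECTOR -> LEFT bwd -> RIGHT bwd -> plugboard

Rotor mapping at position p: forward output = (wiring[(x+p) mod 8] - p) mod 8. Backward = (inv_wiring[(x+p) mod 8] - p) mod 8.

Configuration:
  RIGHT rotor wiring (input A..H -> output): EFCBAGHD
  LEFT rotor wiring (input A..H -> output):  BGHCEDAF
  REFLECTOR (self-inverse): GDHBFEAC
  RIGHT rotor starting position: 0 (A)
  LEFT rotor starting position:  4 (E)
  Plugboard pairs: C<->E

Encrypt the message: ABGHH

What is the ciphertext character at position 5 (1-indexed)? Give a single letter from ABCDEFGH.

Char 1 ('A'): step: R->1, L=4; A->plug->A->R->E->L->F->refl->E->L'->C->R'->G->plug->G
Char 2 ('B'): step: R->2, L=4; B->plug->B->R->H->L->G->refl->A->L'->A->R'->A->plug->A
Char 3 ('G'): step: R->3, L=4; G->plug->G->R->C->L->E->refl->F->L'->E->R'->D->plug->D
Char 4 ('H'): step: R->4, L=4; H->plug->H->R->F->L->C->refl->H->L'->B->R'->F->plug->F
Char 5 ('H'): step: R->5, L=4; H->plug->H->R->D->L->B->refl->D->L'->G->R'->C->plug->E

E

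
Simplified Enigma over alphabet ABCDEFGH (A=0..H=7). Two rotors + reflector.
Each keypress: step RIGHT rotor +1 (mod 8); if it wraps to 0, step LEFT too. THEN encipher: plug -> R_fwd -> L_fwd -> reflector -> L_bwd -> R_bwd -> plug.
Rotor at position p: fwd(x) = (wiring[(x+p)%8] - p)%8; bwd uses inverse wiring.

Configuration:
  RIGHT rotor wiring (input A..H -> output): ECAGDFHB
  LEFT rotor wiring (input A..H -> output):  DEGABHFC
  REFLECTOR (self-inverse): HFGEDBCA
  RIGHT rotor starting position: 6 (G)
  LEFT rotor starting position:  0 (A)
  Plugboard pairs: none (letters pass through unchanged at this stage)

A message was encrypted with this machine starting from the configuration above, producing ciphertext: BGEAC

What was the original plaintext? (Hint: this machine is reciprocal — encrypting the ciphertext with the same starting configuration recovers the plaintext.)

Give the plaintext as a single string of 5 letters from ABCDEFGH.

Answer: CABCA

Derivation:
Char 1 ('B'): step: R->7, L=0; B->plug->B->R->F->L->H->refl->A->L'->D->R'->C->plug->C
Char 2 ('G'): step: R->0, L->1 (L advanced); G->plug->G->R->H->L->C->refl->G->L'->E->R'->A->plug->A
Char 3 ('E'): step: R->1, L=1; E->plug->E->R->E->L->G->refl->C->L'->H->R'->B->plug->B
Char 4 ('A'): step: R->2, L=1; A->plug->A->R->G->L->B->refl->F->L'->B->R'->C->plug->C
Char 5 ('C'): step: R->3, L=1; C->plug->C->R->C->L->H->refl->A->L'->D->R'->A->plug->A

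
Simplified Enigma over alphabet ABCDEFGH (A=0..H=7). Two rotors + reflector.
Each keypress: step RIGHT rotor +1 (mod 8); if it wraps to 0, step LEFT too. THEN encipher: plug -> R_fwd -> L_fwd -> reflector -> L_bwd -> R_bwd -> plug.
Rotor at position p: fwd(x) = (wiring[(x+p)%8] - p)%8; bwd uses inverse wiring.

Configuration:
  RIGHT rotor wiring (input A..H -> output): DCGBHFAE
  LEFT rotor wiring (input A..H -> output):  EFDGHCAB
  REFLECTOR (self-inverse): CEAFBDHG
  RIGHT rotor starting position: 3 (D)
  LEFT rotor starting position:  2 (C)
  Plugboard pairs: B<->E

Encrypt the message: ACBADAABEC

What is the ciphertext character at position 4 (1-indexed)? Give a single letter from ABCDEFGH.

Char 1 ('A'): step: R->4, L=2; A->plug->A->R->D->L->A->refl->C->L'->G->R'->F->plug->F
Char 2 ('C'): step: R->5, L=2; C->plug->C->R->H->L->D->refl->F->L'->C->R'->H->plug->H
Char 3 ('B'): step: R->6, L=2; B->plug->E->R->A->L->B->refl->E->L'->B->R'->G->plug->G
Char 4 ('A'): step: R->7, L=2; A->plug->A->R->F->L->H->refl->G->L'->E->R'->B->plug->E

E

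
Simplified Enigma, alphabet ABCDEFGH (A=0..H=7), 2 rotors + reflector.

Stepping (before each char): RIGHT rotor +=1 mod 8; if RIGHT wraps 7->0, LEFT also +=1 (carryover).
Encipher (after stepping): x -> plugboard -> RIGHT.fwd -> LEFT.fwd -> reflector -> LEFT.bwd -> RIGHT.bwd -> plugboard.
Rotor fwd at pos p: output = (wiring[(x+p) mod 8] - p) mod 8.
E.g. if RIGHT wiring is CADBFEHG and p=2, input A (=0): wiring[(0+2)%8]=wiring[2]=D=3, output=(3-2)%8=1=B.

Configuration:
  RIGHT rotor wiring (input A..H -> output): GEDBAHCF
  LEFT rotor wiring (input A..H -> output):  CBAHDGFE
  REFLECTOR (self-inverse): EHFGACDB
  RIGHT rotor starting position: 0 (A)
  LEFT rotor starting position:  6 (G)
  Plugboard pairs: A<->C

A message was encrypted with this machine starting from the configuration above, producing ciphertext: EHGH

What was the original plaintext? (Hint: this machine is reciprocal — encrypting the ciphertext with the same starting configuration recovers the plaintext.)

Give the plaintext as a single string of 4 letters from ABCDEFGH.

Answer: GBFF

Derivation:
Char 1 ('E'): step: R->1, L=6; E->plug->E->R->G->L->F->refl->C->L'->E->R'->G->plug->G
Char 2 ('H'): step: R->2, L=6; H->plug->H->R->C->L->E->refl->A->L'->H->R'->B->plug->B
Char 3 ('G'): step: R->3, L=6; G->plug->G->R->B->L->G->refl->D->L'->D->R'->F->plug->F
Char 4 ('H'): step: R->4, L=6; H->plug->H->R->F->L->B->refl->H->L'->A->R'->F->plug->F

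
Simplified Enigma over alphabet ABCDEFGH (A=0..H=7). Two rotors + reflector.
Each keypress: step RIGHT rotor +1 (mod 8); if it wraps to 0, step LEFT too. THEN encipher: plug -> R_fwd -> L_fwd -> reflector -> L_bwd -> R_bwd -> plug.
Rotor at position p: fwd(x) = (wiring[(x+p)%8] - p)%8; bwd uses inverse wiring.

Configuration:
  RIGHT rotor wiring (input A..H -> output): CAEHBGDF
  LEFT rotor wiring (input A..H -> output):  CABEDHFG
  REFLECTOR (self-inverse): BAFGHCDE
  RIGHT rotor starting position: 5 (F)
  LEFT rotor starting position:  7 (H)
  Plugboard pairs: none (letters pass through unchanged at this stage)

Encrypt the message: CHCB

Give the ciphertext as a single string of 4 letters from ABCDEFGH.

Answer: GBDE

Derivation:
Char 1 ('C'): step: R->6, L=7; C->plug->C->R->E->L->F->refl->C->L'->D->R'->G->plug->G
Char 2 ('H'): step: R->7, L=7; H->plug->H->R->E->L->F->refl->C->L'->D->R'->B->plug->B
Char 3 ('C'): step: R->0, L->0 (L advanced); C->plug->C->R->E->L->D->refl->G->L'->H->R'->D->plug->D
Char 4 ('B'): step: R->1, L=0; B->plug->B->R->D->L->E->refl->H->L'->F->R'->E->plug->E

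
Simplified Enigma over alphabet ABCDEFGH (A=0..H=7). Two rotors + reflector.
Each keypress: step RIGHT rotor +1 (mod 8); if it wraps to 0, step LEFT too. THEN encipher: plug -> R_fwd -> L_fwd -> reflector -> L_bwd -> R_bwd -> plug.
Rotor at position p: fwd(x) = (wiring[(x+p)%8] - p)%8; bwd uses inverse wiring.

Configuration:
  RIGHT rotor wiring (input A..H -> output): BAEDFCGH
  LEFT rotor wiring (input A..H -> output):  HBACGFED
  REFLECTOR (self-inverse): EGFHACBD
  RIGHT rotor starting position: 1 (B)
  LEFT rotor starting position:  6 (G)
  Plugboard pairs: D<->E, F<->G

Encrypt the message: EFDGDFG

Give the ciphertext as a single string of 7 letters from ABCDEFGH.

Char 1 ('E'): step: R->2, L=6; E->plug->D->R->A->L->G->refl->B->L'->C->R'->A->plug->A
Char 2 ('F'): step: R->3, L=6; F->plug->G->R->F->L->E->refl->A->L'->G->R'->F->plug->G
Char 3 ('D'): step: R->4, L=6; D->plug->E->R->F->L->E->refl->A->L'->G->R'->B->plug->B
Char 4 ('G'): step: R->5, L=6; G->plug->F->R->H->L->H->refl->D->L'->D->R'->E->plug->D
Char 5 ('D'): step: R->6, L=6; D->plug->E->R->G->L->A->refl->E->L'->F->R'->F->plug->G
Char 6 ('F'): step: R->7, L=6; F->plug->G->R->D->L->D->refl->H->L'->H->R'->H->plug->H
Char 7 ('G'): step: R->0, L->7 (L advanced); G->plug->F->R->C->L->C->refl->F->L'->H->R'->H->plug->H

Answer: AGBDGHH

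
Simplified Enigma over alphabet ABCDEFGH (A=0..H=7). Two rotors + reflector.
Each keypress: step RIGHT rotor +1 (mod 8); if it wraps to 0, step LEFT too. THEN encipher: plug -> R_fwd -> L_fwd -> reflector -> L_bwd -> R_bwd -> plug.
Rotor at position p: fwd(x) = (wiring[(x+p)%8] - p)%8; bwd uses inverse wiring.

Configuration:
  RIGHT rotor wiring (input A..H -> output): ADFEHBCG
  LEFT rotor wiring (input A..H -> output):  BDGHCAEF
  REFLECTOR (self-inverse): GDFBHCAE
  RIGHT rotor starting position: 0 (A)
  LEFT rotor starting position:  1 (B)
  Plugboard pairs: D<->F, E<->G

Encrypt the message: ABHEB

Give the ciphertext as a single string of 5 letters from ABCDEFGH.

Answer: HFFHF

Derivation:
Char 1 ('A'): step: R->1, L=1; A->plug->A->R->C->L->G->refl->A->L'->H->R'->H->plug->H
Char 2 ('B'): step: R->2, L=1; B->plug->B->R->C->L->G->refl->A->L'->H->R'->D->plug->F
Char 3 ('H'): step: R->3, L=1; H->plug->H->R->C->L->G->refl->A->L'->H->R'->D->plug->F
Char 4 ('E'): step: R->4, L=1; E->plug->G->R->B->L->F->refl->C->L'->A->R'->H->plug->H
Char 5 ('B'): step: R->5, L=1; B->plug->B->R->F->L->D->refl->B->L'->D->R'->D->plug->F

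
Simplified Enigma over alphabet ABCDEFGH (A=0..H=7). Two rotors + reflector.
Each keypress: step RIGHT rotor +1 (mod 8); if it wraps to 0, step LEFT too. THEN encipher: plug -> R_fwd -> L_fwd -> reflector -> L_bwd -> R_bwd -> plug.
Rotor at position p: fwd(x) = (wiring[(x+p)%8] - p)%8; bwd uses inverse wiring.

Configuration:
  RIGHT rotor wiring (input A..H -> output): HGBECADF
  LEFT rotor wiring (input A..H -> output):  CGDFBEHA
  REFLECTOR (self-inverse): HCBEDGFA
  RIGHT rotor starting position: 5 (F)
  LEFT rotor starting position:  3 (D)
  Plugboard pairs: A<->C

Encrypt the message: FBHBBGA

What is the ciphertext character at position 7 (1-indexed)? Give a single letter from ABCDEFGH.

Char 1 ('F'): step: R->6, L=3; F->plug->F->R->G->L->D->refl->E->L'->D->R'->E->plug->E
Char 2 ('B'): step: R->7, L=3; B->plug->B->R->A->L->C->refl->B->L'->C->R'->D->plug->D
Char 3 ('H'): step: R->0, L->4 (L advanced); H->plug->H->R->F->L->C->refl->B->L'->H->R'->A->plug->C
Char 4 ('B'): step: R->1, L=4; B->plug->B->R->A->L->F->refl->G->L'->E->R'->G->plug->G
Char 5 ('B'): step: R->2, L=4; B->plug->B->R->C->L->D->refl->E->L'->D->R'->F->plug->F
Char 6 ('G'): step: R->3, L=4; G->plug->G->R->D->L->E->refl->D->L'->C->R'->E->plug->E
Char 7 ('A'): step: R->4, L=4; A->plug->C->R->H->L->B->refl->C->L'->F->R'->G->plug->G

G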